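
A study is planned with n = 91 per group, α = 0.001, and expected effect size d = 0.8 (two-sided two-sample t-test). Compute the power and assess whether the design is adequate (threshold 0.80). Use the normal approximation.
Power ≈ 0.98; the study is adequately powered (power ≥ 0.80)

Power calculation (two-sample t-test, normal approximation):
z_β = d · √(n/2) - z_{α/2}
z_β = 0.8 · √(91/2) - 3.291
z_β = 0.8 · 6.745 - 3.291
z_β = 2.106

Power = Φ(z_β) = Φ(2.106) ≈ 0.982

Effect size d = 0.8 is large by Cohen's convention (0.2/0.5/0.8).

Threshold: power ≥ 0.80 is conventionally adequate.
Power ≈ 0.98 → the study is adequately powered (power ≥ 0.80).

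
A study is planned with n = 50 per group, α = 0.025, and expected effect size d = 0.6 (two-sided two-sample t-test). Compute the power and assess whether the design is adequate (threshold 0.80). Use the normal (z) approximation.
Power ≈ 0.78; the study is underpowered (power < 0.80)

Power calculation (two-sample t-test, normal approximation):
z_β = d · √(n/2) - z_{α/2}
z_β = 0.6 · √(50/2) - 2.241
z_β = 0.6 · 5.000 - 2.241
z_β = 0.759

Power = Φ(z_β) = Φ(0.759) ≈ 0.776

Effect size d = 0.6 is medium by Cohen's convention (0.2/0.5/0.8).

Threshold: power ≥ 0.80 is conventionally adequate.
Power ≈ 0.78 → the study is underpowered (power < 0.80).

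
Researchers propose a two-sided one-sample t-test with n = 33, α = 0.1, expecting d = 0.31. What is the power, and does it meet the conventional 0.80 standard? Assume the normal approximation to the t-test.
Power ≈ 0.55; the study is underpowered (power < 0.80)

Power calculation (one-sample t-test, normal approximation):
z_β = d · √n - z_{α/2}
z_β = 0.31 · √33 - 1.645
z_β = 0.31 · 5.745 - 1.645
z_β = 0.136

Power = Φ(z_β) = Φ(0.136) ≈ 0.554

Effect size d = 0.31 is small by Cohen's convention (0.2/0.5/0.8).

Threshold: power ≥ 0.80 is conventionally adequate.
Power ≈ 0.55 → the study is underpowered (power < 0.80).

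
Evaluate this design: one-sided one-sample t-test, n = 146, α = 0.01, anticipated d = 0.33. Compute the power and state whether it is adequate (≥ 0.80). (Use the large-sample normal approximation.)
Power ≈ 0.95; the study is adequately powered (power ≥ 0.80)

Power calculation (one-sample t-test, normal approximation):
z_β = d · √n - z_α
z_β = 0.33 · √146 - 2.326
z_β = 0.33 · 12.083 - 2.326
z_β = 1.661

Power = Φ(z_β) = Φ(1.661) ≈ 0.952

Effect size d = 0.33 is small by Cohen's convention (0.2/0.5/0.8).

Threshold: power ≥ 0.80 is conventionally adequate.
Power ≈ 0.95 → the study is adequately powered (power ≥ 0.80).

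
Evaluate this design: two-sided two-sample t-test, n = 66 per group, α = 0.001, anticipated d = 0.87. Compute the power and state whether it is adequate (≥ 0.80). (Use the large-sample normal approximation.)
Power ≈ 0.96; the study is adequately powered (power ≥ 0.80)

Power calculation (two-sample t-test, normal approximation):
z_β = d · √(n/2) - z_{α/2}
z_β = 0.87 · √(66/2) - 3.291
z_β = 0.87 · 5.745 - 3.291
z_β = 1.707

Power = Φ(z_β) = Φ(1.707) ≈ 0.956

Effect size d = 0.87 is large by Cohen's convention (0.2/0.5/0.8).

Threshold: power ≥ 0.80 is conventionally adequate.
Power ≈ 0.96 → the study is adequately powered (power ≥ 0.80).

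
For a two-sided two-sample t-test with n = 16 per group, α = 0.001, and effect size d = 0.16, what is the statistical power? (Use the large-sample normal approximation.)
Power ≈ 0.00

Power calculation (two-sample t-test, normal approximation):
z_β = d · √(n/2) - z_{α/2}
z_β = 0.16 · √(16/2) - 3.291
z_β = 0.16 · 2.828 - 3.291
z_β = -2.838

Power = Φ(z_β) = Φ(-2.838) ≈ 0.002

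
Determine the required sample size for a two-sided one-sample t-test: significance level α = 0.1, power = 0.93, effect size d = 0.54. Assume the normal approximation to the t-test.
n = 34

Sample size formula (one-sample t-test, normal approximation):
n = ((z_{α/2} + z_β) / d)²

z_{α/2} = 1.645 (for α = 0.1, two-sided)
z_β = 1.476 (for power = 0.93)
d = 0.54

n = ((1.645 + 1.476) / 0.54)²
n = (5.780)²
n ≈ 33.41
Round up to the next whole number: n = 34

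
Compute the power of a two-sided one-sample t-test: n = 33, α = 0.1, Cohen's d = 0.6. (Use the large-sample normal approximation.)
Power ≈ 0.96

Power calculation (one-sample t-test, normal approximation):
z_β = d · √n - z_{α/2}
z_β = 0.6 · √33 - 1.645
z_β = 0.6 · 5.745 - 1.645
z_β = 1.802

Power = Φ(z_β) = Φ(1.802) ≈ 0.964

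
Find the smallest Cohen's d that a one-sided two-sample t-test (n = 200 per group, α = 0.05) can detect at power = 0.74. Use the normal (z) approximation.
d ≈ 0.23

Minimum detectable effect (two-sample t-test, normal approximation):
d = (z_α + z_β) / √(n/2)
d = (1.645 + 0.643) / √(200/2)
d = 2.288 / 10.000
d ≈ 0.23

By Cohen's convention (0.2 small / 0.5 medium / 0.8 large): small effect.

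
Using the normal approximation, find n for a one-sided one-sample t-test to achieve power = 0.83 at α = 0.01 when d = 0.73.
n = 21

Sample size formula (one-sample t-test, normal approximation):
n = ((z_α + z_β) / d)²

z_α = 2.326 (for α = 0.01, one-sided)
z_β = 0.954 (for power = 0.83)
d = 0.73

n = ((2.326 + 0.954) / 0.73)²
n = (4.493)²
n ≈ 20.19
Round up to the next whole number: n = 21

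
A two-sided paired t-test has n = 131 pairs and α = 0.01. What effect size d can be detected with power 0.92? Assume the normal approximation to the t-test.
d ≈ 0.35

Minimum detectable effect (paired t-test, normal approximation):
d = (z_{α/2} + z_β) / √n
d = (2.576 + 1.405) / √131
d = 3.981 / 11.446
d ≈ 0.35

By Cohen's convention (0.2 small / 0.5 medium / 0.8 large): small effect.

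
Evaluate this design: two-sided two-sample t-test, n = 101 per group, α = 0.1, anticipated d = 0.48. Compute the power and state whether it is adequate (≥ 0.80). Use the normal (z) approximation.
Power ≈ 0.96; the study is adequately powered (power ≥ 0.80)

Power calculation (two-sample t-test, normal approximation):
z_β = d · √(n/2) - z_{α/2}
z_β = 0.48 · √(101/2) - 1.645
z_β = 0.48 · 7.106 - 1.645
z_β = 1.766

Power = Φ(z_β) = Φ(1.766) ≈ 0.961

Effect size d = 0.48 is small by Cohen's convention (0.2/0.5/0.8).

Threshold: power ≥ 0.80 is conventionally adequate.
Power ≈ 0.96 → the study is adequately powered (power ≥ 0.80).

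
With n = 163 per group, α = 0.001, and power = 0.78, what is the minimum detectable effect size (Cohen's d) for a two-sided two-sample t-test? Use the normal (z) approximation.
d ≈ 0.45

Minimum detectable effect (two-sample t-test, normal approximation):
d = (z_{α/2} + z_β) / √(n/2)
d = (3.291 + 0.772) / √(163/2)
d = 4.063 / 9.028
d ≈ 0.45

By Cohen's convention (0.2 small / 0.5 medium / 0.8 large): small effect.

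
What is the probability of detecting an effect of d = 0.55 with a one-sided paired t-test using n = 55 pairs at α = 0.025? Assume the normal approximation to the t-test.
Power ≈ 0.98

Power calculation (paired t-test, normal approximation):
z_β = d · √n - z_α
z_β = 0.55 · √55 - 1.960
z_β = 0.55 · 7.416 - 1.960
z_β = 2.119

Power = Φ(z_β) = Φ(2.119) ≈ 0.983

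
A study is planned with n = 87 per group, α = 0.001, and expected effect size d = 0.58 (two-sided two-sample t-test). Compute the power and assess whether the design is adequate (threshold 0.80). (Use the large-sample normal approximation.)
Power ≈ 0.70; the study is underpowered (power < 0.80)

Power calculation (two-sample t-test, normal approximation):
z_β = d · √(n/2) - z_{α/2}
z_β = 0.58 · √(87/2) - 3.291
z_β = 0.58 · 6.595 - 3.291
z_β = 0.535

Power = Φ(z_β) = Φ(0.535) ≈ 0.704

Effect size d = 0.58 is medium by Cohen's convention (0.2/0.5/0.8).

Threshold: power ≥ 0.80 is conventionally adequate.
Power ≈ 0.70 → the study is underpowered (power < 0.80).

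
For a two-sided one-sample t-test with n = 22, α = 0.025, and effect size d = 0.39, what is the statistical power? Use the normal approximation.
Power ≈ 0.34

Power calculation (one-sample t-test, normal approximation):
z_β = d · √n - z_{α/2}
z_β = 0.39 · √22 - 2.241
z_β = 0.39 · 4.690 - 2.241
z_β = -0.412

Power = Φ(z_β) = Φ(-0.412) ≈ 0.340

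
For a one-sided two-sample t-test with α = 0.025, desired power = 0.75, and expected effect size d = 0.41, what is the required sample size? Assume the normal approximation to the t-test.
n = 83 per group

Sample size formula (two-sample t-test, normal approximation):
n = 2 · ((z_α + z_β) / d)²

z_α = 1.960 (for α = 0.025, one-sided)
z_β = 0.674 (for power = 0.75)
d = 0.41

n = 2 · ((1.960 + 0.674) / 0.41)²
n = 2 · (6.424)²
n ≈ 82.54
Round up to the next whole number: n = 83 per group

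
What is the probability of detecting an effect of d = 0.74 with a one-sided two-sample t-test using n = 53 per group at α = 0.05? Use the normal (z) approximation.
Power ≈ 0.98

Power calculation (two-sample t-test, normal approximation):
z_β = d · √(n/2) - z_α
z_β = 0.74 · √(53/2) - 1.645
z_β = 0.74 · 5.148 - 1.645
z_β = 2.165

Power = Φ(z_β) = Φ(2.165) ≈ 0.985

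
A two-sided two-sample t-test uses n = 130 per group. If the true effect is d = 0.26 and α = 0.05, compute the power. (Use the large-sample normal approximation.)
Power ≈ 0.55

Power calculation (two-sample t-test, normal approximation):
z_β = d · √(n/2) - z_{α/2}
z_β = 0.26 · √(130/2) - 1.960
z_β = 0.26 · 8.062 - 1.960
z_β = 0.136

Power = Φ(z_β) = Φ(0.136) ≈ 0.554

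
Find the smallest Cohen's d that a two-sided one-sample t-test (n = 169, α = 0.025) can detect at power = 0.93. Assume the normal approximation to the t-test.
d ≈ 0.29

Minimum detectable effect (one-sample t-test, normal approximation):
d = (z_{α/2} + z_β) / √n
d = (2.241 + 1.476) / √169
d = 3.717 / 13.000
d ≈ 0.29

By Cohen's convention (0.2 small / 0.5 medium / 0.8 large): small effect.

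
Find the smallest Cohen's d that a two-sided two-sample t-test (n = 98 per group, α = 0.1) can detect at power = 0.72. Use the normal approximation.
d ≈ 0.32

Minimum detectable effect (two-sample t-test, normal approximation):
d = (z_{α/2} + z_β) / √(n/2)
d = (1.645 + 0.583) / √(98/2)
d = 2.228 / 7.000
d ≈ 0.32

By Cohen's convention (0.2 small / 0.5 medium / 0.8 large): small effect.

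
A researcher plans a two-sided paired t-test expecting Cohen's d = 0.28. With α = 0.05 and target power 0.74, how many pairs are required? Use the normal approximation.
n = 87 pairs

Sample size formula (paired t-test, normal approximation):
n = ((z_{α/2} + z_β) / d)²

z_{α/2} = 1.960 (for α = 0.05, two-sided)
z_β = 0.643 (for power = 0.74)
d = 0.28

n = ((1.960 + 0.643) / 0.28)²
n = (9.296)²
n ≈ 86.42
Round up to the next whole number: n = 87 pairs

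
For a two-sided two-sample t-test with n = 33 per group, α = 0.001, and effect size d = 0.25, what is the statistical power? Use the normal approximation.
Power ≈ 0.01

Power calculation (two-sample t-test, normal approximation):
z_β = d · √(n/2) - z_{α/2}
z_β = 0.25 · √(33/2) - 3.291
z_β = 0.25 · 4.062 - 3.291
z_β = -2.275

Power = Φ(z_β) = Φ(-2.275) ≈ 0.011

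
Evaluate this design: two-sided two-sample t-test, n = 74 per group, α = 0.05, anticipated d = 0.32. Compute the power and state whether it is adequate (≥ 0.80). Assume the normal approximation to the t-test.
Power ≈ 0.49; the study is underpowered (power < 0.80)

Power calculation (two-sample t-test, normal approximation):
z_β = d · √(n/2) - z_{α/2}
z_β = 0.32 · √(74/2) - 1.960
z_β = 0.32 · 6.083 - 1.960
z_β = -0.013

Power = Φ(z_β) = Φ(-0.013) ≈ 0.495

Effect size d = 0.32 is small by Cohen's convention (0.2/0.5/0.8).

Threshold: power ≥ 0.80 is conventionally adequate.
Power ≈ 0.49 → the study is underpowered (power < 0.80).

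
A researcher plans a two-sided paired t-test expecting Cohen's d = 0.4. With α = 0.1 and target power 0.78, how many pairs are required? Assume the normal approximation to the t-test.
n = 37 pairs

Sample size formula (paired t-test, normal approximation):
n = ((z_{α/2} + z_β) / d)²

z_{α/2} = 1.645 (for α = 0.1, two-sided)
z_β = 0.772 (for power = 0.78)
d = 0.4

n = ((1.645 + 0.772) / 0.4)²
n = (6.043)²
n ≈ 36.52
Round up to the next whole number: n = 37 pairs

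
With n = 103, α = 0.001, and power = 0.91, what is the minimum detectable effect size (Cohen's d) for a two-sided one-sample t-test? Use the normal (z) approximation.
d ≈ 0.46

Minimum detectable effect (one-sample t-test, normal approximation):
d = (z_{α/2} + z_β) / √n
d = (3.291 + 1.341) / √103
d = 4.631 / 10.149
d ≈ 0.46

By Cohen's convention (0.2 small / 0.5 medium / 0.8 large): small effect.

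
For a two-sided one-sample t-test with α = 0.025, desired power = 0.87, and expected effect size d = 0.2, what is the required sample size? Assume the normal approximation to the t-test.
n = 284

Sample size formula (one-sample t-test, normal approximation):
n = ((z_{α/2} + z_β) / d)²

z_{α/2} = 2.241 (for α = 0.025, two-sided)
z_β = 1.126 (for power = 0.87)
d = 0.2

n = ((2.241 + 1.126) / 0.2)²
n = (16.835)²
n ≈ 283.42
Round up to the next whole number: n = 284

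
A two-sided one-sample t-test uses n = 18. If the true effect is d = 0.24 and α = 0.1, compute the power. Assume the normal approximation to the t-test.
Power ≈ 0.27

Power calculation (one-sample t-test, normal approximation):
z_β = d · √n - z_{α/2}
z_β = 0.24 · √18 - 1.645
z_β = 0.24 · 4.243 - 1.645
z_β = -0.627

Power = Φ(z_β) = Φ(-0.627) ≈ 0.265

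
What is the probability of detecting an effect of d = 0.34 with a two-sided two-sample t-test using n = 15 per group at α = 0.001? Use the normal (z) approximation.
Power ≈ 0.01

Power calculation (two-sample t-test, normal approximation):
z_β = d · √(n/2) - z_{α/2}
z_β = 0.34 · √(15/2) - 3.291
z_β = 0.34 · 2.739 - 3.291
z_β = -2.359

Power = Φ(z_β) = Φ(-2.359) ≈ 0.009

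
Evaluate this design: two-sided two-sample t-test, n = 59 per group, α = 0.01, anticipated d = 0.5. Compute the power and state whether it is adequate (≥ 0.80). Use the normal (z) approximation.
Power ≈ 0.56; the study is underpowered (power < 0.80)

Power calculation (two-sample t-test, normal approximation):
z_β = d · √(n/2) - z_{α/2}
z_β = 0.5 · √(59/2) - 2.576
z_β = 0.5 · 5.431 - 2.576
z_β = 0.140

Power = Φ(z_β) = Φ(0.140) ≈ 0.556

Effect size d = 0.5 is medium by Cohen's convention (0.2/0.5/0.8).

Threshold: power ≥ 0.80 is conventionally adequate.
Power ≈ 0.56 → the study is underpowered (power < 0.80).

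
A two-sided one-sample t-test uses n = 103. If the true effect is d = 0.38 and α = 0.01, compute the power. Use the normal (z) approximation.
Power ≈ 0.90

Power calculation (one-sample t-test, normal approximation):
z_β = d · √n - z_{α/2}
z_β = 0.38 · √103 - 2.576
z_β = 0.38 · 10.149 - 2.576
z_β = 1.281

Power = Φ(z_β) = Φ(1.281) ≈ 0.900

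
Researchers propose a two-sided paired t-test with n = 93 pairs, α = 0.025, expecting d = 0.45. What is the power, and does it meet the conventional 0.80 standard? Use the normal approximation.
Power ≈ 0.98; the study is adequately powered (power ≥ 0.80)

Power calculation (paired t-test, normal approximation):
z_β = d · √n - z_{α/2}
z_β = 0.45 · √93 - 2.241
z_β = 0.45 · 9.644 - 2.241
z_β = 2.098

Power = Φ(z_β) = Φ(2.098) ≈ 0.982

Effect size d = 0.45 is small by Cohen's convention (0.2/0.5/0.8).

Threshold: power ≥ 0.80 is conventionally adequate.
Power ≈ 0.98 → the study is adequately powered (power ≥ 0.80).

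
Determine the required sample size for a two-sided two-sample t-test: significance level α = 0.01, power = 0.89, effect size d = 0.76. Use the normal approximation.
n = 51 per group

Sample size formula (two-sample t-test, normal approximation):
n = 2 · ((z_{α/2} + z_β) / d)²

z_{α/2} = 2.576 (for α = 0.01, two-sided)
z_β = 1.227 (for power = 0.89)
d = 0.76

n = 2 · ((2.576 + 1.227) / 0.76)²
n = 2 · (5.004)²
n ≈ 50.08
Round up to the next whole number: n = 51 per group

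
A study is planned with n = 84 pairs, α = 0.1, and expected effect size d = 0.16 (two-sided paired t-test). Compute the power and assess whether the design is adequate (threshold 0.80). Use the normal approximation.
Power ≈ 0.43; the study is underpowered (power < 0.80)

Power calculation (paired t-test, normal approximation):
z_β = d · √n - z_{α/2}
z_β = 0.16 · √84 - 1.645
z_β = 0.16 · 9.165 - 1.645
z_β = -0.178

Power = Φ(z_β) = Φ(-0.178) ≈ 0.429

Effect size d = 0.16 is very small by Cohen's convention (0.2/0.5/0.8).

Threshold: power ≥ 0.80 is conventionally adequate.
Power ≈ 0.43 → the study is underpowered (power < 0.80).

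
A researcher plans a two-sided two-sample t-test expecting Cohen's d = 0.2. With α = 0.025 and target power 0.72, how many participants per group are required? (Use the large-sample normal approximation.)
n = 399 per group

Sample size formula (two-sample t-test, normal approximation):
n = 2 · ((z_{α/2} + z_β) / d)²

z_{α/2} = 2.241 (for α = 0.025, two-sided)
z_β = 0.583 (for power = 0.72)
d = 0.2

n = 2 · ((2.241 + 0.583) / 0.2)²
n = 2 · (14.120)²
n ≈ 398.75
Round up to the next whole number: n = 399 per group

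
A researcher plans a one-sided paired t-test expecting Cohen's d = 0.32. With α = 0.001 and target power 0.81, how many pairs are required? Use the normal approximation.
n = 154 pairs

Sample size formula (paired t-test, normal approximation):
n = ((z_α + z_β) / d)²

z_α = 3.090 (for α = 0.001, one-sided)
z_β = 0.878 (for power = 0.81)
d = 0.32

n = ((3.090 + 0.878) / 0.32)²
n = (12.400)²
n ≈ 153.76
Round up to the next whole number: n = 154 pairs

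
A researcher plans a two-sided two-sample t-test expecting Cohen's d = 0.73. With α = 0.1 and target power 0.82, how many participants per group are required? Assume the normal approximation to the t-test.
n = 25 per group

Sample size formula (two-sample t-test, normal approximation):
n = 2 · ((z_{α/2} + z_β) / d)²

z_{α/2} = 1.645 (for α = 0.1, two-sided)
z_β = 0.915 (for power = 0.82)
d = 0.73

n = 2 · ((1.645 + 0.915) / 0.73)²
n = 2 · (3.507)²
n ≈ 24.60
Round up to the next whole number: n = 25 per group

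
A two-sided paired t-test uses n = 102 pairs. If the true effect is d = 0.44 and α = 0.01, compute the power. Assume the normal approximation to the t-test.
Power ≈ 0.97

Power calculation (paired t-test, normal approximation):
z_β = d · √n - z_{α/2}
z_β = 0.44 · √102 - 2.576
z_β = 0.44 · 10.100 - 2.576
z_β = 1.868

Power = Φ(z_β) = Φ(1.868) ≈ 0.969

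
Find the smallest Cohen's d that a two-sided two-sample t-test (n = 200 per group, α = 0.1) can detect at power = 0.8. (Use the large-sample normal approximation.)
d ≈ 0.25

Minimum detectable effect (two-sample t-test, normal approximation):
d = (z_{α/2} + z_β) / √(n/2)
d = (1.645 + 0.842) / √(200/2)
d = 2.486 / 10.000
d ≈ 0.25

By Cohen's convention (0.2 small / 0.5 medium / 0.8 large): small effect.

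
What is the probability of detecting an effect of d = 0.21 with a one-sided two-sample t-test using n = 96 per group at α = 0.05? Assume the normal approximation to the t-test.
Power ≈ 0.42

Power calculation (two-sample t-test, normal approximation):
z_β = d · √(n/2) - z_α
z_β = 0.21 · √(96/2) - 1.645
z_β = 0.21 · 6.928 - 1.645
z_β = -0.190

Power = Φ(z_β) = Φ(-0.190) ≈ 0.425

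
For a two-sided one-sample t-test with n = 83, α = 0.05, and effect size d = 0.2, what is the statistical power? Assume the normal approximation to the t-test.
Power ≈ 0.45

Power calculation (one-sample t-test, normal approximation):
z_β = d · √n - z_{α/2}
z_β = 0.2 · √83 - 1.960
z_β = 0.2 · 9.110 - 1.960
z_β = -0.138

Power = Φ(z_β) = Φ(-0.138) ≈ 0.445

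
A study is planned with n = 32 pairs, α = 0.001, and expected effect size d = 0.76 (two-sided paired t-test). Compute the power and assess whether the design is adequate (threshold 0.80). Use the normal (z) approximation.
Power ≈ 0.84; the study is adequately powered (power ≥ 0.80)

Power calculation (paired t-test, normal approximation):
z_β = d · √n - z_{α/2}
z_β = 0.76 · √32 - 3.291
z_β = 0.76 · 5.657 - 3.291
z_β = 1.009

Power = Φ(z_β) = Φ(1.009) ≈ 0.843

Effect size d = 0.76 is medium by Cohen's convention (0.2/0.5/0.8).

Threshold: power ≥ 0.80 is conventionally adequate.
Power ≈ 0.84 → the study is adequately powered (power ≥ 0.80).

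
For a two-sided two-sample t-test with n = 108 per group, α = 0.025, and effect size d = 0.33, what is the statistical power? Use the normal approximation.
Power ≈ 0.57

Power calculation (two-sample t-test, normal approximation):
z_β = d · √(n/2) - z_{α/2}
z_β = 0.33 · √(108/2) - 2.241
z_β = 0.33 · 7.348 - 2.241
z_β = 0.184

Power = Φ(z_β) = Φ(0.184) ≈ 0.573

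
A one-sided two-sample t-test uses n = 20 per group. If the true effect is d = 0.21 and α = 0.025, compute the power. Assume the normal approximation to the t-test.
Power ≈ 0.10

Power calculation (two-sample t-test, normal approximation):
z_β = d · √(n/2) - z_α
z_β = 0.21 · √(20/2) - 1.960
z_β = 0.21 · 3.162 - 1.960
z_β = -1.296

Power = Φ(z_β) = Φ(-1.296) ≈ 0.098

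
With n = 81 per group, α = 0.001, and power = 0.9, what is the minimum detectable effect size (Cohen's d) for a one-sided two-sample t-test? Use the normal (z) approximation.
d ≈ 0.69

Minimum detectable effect (two-sample t-test, normal approximation):
d = (z_α + z_β) / √(n/2)
d = (3.090 + 1.282) / √(81/2)
d = 4.372 / 6.364
d ≈ 0.69

By Cohen's convention (0.2 small / 0.5 medium / 0.8 large): medium effect.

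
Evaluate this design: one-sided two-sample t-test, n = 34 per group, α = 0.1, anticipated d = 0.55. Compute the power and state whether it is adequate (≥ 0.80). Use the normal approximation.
Power ≈ 0.84; the study is adequately powered (power ≥ 0.80)

Power calculation (two-sample t-test, normal approximation):
z_β = d · √(n/2) - z_α
z_β = 0.55 · √(34/2) - 1.282
z_β = 0.55 · 4.123 - 1.282
z_β = 0.986

Power = Φ(z_β) = Φ(0.986) ≈ 0.838

Effect size d = 0.55 is medium by Cohen's convention (0.2/0.5/0.8).

Threshold: power ≥ 0.80 is conventionally adequate.
Power ≈ 0.84 → the study is adequately powered (power ≥ 0.80).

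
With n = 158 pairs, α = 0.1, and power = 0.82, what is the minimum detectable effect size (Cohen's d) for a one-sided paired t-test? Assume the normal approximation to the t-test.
d ≈ 0.17

Minimum detectable effect (paired t-test, normal approximation):
d = (z_α + z_β) / √n
d = (1.282 + 0.915) / √158
d = 2.197 / 12.570
d ≈ 0.17

By Cohen's convention (0.2 small / 0.5 medium / 0.8 large): very small effect.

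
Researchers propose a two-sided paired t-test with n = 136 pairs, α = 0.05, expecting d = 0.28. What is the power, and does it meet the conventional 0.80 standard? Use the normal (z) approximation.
Power ≈ 0.90; the study is adequately powered (power ≥ 0.80)

Power calculation (paired t-test, normal approximation):
z_β = d · √n - z_{α/2}
z_β = 0.28 · √136 - 1.960
z_β = 0.28 · 11.662 - 1.960
z_β = 1.305

Power = Φ(z_β) = Φ(1.305) ≈ 0.904

Effect size d = 0.28 is small by Cohen's convention (0.2/0.5/0.8).

Threshold: power ≥ 0.80 is conventionally adequate.
Power ≈ 0.90 → the study is adequately powered (power ≥ 0.80).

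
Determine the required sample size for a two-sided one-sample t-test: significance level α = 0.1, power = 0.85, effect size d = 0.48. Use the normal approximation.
n = 32

Sample size formula (one-sample t-test, normal approximation):
n = ((z_{α/2} + z_β) / d)²

z_{α/2} = 1.645 (for α = 0.1, two-sided)
z_β = 1.036 (for power = 0.85)
d = 0.48

n = ((1.645 + 1.036) / 0.48)²
n = (5.585)²
n ≈ 31.19
Round up to the next whole number: n = 32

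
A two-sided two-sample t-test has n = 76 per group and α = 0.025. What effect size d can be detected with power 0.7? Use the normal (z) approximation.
d ≈ 0.45

Minimum detectable effect (two-sample t-test, normal approximation):
d = (z_{α/2} + z_β) / √(n/2)
d = (2.241 + 0.524) / √(76/2)
d = 2.766 / 6.164
d ≈ 0.45

By Cohen's convention (0.2 small / 0.5 medium / 0.8 large): small effect.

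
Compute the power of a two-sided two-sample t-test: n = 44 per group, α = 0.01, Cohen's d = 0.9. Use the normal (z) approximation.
Power ≈ 0.95

Power calculation (two-sample t-test, normal approximation):
z_β = d · √(n/2) - z_{α/2}
z_β = 0.9 · √(44/2) - 2.576
z_β = 0.9 · 4.690 - 2.576
z_β = 1.646

Power = Φ(z_β) = Φ(1.646) ≈ 0.950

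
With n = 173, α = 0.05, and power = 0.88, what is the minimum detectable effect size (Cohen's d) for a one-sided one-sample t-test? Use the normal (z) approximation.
d ≈ 0.21

Minimum detectable effect (one-sample t-test, normal approximation):
d = (z_α + z_β) / √n
d = (1.645 + 1.175) / √173
d = 2.820 / 13.153
d ≈ 0.21

By Cohen's convention (0.2 small / 0.5 medium / 0.8 large): small effect.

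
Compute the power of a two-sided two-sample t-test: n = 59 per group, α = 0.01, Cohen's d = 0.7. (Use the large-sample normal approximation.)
Power ≈ 0.89

Power calculation (two-sample t-test, normal approximation):
z_β = d · √(n/2) - z_{α/2}
z_β = 0.7 · √(59/2) - 2.576
z_β = 0.7 · 5.431 - 2.576
z_β = 1.226

Power = Φ(z_β) = Φ(1.226) ≈ 0.890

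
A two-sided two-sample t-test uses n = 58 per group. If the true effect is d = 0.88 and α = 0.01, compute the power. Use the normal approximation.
Power ≈ 0.98

Power calculation (two-sample t-test, normal approximation):
z_β = d · √(n/2) - z_{α/2}
z_β = 0.88 · √(58/2) - 2.576
z_β = 0.88 · 5.385 - 2.576
z_β = 2.163

Power = Φ(z_β) = Φ(2.163) ≈ 0.985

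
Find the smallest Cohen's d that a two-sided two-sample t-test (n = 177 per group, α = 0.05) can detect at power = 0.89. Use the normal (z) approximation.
d ≈ 0.34

Minimum detectable effect (two-sample t-test, normal approximation):
d = (z_{α/2} + z_β) / √(n/2)
d = (1.960 + 1.227) / √(177/2)
d = 3.186 / 9.407
d ≈ 0.34

By Cohen's convention (0.2 small / 0.5 medium / 0.8 large): small effect.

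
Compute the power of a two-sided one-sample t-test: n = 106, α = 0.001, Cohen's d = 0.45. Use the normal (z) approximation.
Power ≈ 0.91

Power calculation (one-sample t-test, normal approximation):
z_β = d · √n - z_{α/2}
z_β = 0.45 · √106 - 3.291
z_β = 0.45 · 10.296 - 3.291
z_β = 1.343

Power = Φ(z_β) = Φ(1.343) ≈ 0.910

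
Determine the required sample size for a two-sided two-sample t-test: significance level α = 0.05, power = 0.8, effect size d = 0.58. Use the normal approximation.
n = 47 per group

Sample size formula (two-sample t-test, normal approximation):
n = 2 · ((z_{α/2} + z_β) / d)²

z_{α/2} = 1.960 (for α = 0.05, two-sided)
z_β = 0.842 (for power = 0.8)
d = 0.58

n = 2 · ((1.960 + 0.842) / 0.58)²
n = 2 · (4.831)²
n ≈ 46.68
Round up to the next whole number: n = 47 per group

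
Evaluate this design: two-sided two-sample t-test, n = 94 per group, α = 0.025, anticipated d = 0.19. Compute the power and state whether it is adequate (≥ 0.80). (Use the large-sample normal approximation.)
Power ≈ 0.17; the study is underpowered (power < 0.80)

Power calculation (two-sample t-test, normal approximation):
z_β = d · √(n/2) - z_{α/2}
z_β = 0.19 · √(94/2) - 2.241
z_β = 0.19 · 6.856 - 2.241
z_β = -0.939

Power = Φ(z_β) = Φ(-0.939) ≈ 0.174

Effect size d = 0.19 is very small by Cohen's convention (0.2/0.5/0.8).

Threshold: power ≥ 0.80 is conventionally adequate.
Power ≈ 0.17 → the study is underpowered (power < 0.80).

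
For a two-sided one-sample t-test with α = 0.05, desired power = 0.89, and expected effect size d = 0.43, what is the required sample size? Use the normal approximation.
n = 55

Sample size formula (one-sample t-test, normal approximation):
n = ((z_{α/2} + z_β) / d)²

z_{α/2} = 1.960 (for α = 0.05, two-sided)
z_β = 1.227 (for power = 0.89)
d = 0.43

n = ((1.960 + 1.227) / 0.43)²
n = (7.412)²
n ≈ 54.94
Round up to the next whole number: n = 55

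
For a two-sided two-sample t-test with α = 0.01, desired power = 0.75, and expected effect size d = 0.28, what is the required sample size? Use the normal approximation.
n = 270 per group

Sample size formula (two-sample t-test, normal approximation):
n = 2 · ((z_{α/2} + z_β) / d)²

z_{α/2} = 2.576 (for α = 0.01, two-sided)
z_β = 0.674 (for power = 0.75)
d = 0.28

n = 2 · ((2.576 + 0.674) / 0.28)²
n = 2 · (11.607)²
n ≈ 269.44
Round up to the next whole number: n = 270 per group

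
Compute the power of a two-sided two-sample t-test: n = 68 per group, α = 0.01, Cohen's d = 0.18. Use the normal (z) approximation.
Power ≈ 0.06

Power calculation (two-sample t-test, normal approximation):
z_β = d · √(n/2) - z_{α/2}
z_β = 0.18 · √(68/2) - 2.576
z_β = 0.18 · 5.831 - 2.576
z_β = -1.526

Power = Φ(z_β) = Φ(-1.526) ≈ 0.063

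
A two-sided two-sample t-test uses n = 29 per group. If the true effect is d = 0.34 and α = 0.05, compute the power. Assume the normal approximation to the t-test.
Power ≈ 0.25

Power calculation (two-sample t-test, normal approximation):
z_β = d · √(n/2) - z_{α/2}
z_β = 0.34 · √(29/2) - 1.960
z_β = 0.34 · 3.808 - 1.960
z_β = -0.665

Power = Φ(z_β) = Φ(-0.665) ≈ 0.253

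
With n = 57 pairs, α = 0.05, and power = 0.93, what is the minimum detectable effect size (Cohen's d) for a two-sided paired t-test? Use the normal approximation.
d ≈ 0.46

Minimum detectable effect (paired t-test, normal approximation):
d = (z_{α/2} + z_β) / √n
d = (1.960 + 1.476) / √57
d = 3.436 / 7.550
d ≈ 0.46

By Cohen's convention (0.2 small / 0.5 medium / 0.8 large): small effect.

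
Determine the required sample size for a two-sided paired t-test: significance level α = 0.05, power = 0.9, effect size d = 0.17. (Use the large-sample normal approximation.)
n = 364 pairs

Sample size formula (paired t-test, normal approximation):
n = ((z_{α/2} + z_β) / d)²

z_{α/2} = 1.960 (for α = 0.05, two-sided)
z_β = 1.282 (for power = 0.9)
d = 0.17

n = ((1.960 + 1.282) / 0.17)²
n = (19.071)²
n ≈ 363.70
Round up to the next whole number: n = 364 pairs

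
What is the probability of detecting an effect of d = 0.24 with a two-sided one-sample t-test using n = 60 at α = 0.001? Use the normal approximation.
Power ≈ 0.08

Power calculation (one-sample t-test, normal approximation):
z_β = d · √n - z_{α/2}
z_β = 0.24 · √60 - 3.291
z_β = 0.24 · 7.746 - 3.291
z_β = -1.431

Power = Φ(z_β) = Φ(-1.431) ≈ 0.076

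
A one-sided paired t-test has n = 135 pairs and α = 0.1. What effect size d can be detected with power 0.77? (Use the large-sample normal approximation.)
d ≈ 0.17

Minimum detectable effect (paired t-test, normal approximation):
d = (z_α + z_β) / √n
d = (1.282 + 0.739) / √135
d = 2.020 / 11.619
d ≈ 0.17

By Cohen's convention (0.2 small / 0.5 medium / 0.8 large): very small effect.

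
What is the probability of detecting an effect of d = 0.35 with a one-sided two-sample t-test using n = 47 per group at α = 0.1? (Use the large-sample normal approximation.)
Power ≈ 0.66

Power calculation (two-sample t-test, normal approximation):
z_β = d · √(n/2) - z_α
z_β = 0.35 · √(47/2) - 1.282
z_β = 0.35 · 4.848 - 1.282
z_β = 0.415

Power = Φ(z_β) = Φ(0.415) ≈ 0.661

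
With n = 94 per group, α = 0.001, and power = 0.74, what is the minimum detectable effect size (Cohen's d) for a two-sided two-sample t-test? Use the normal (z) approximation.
d ≈ 0.57

Minimum detectable effect (two-sample t-test, normal approximation):
d = (z_{α/2} + z_β) / √(n/2)
d = (3.291 + 0.643) / √(94/2)
d = 3.934 / 6.856
d ≈ 0.57

By Cohen's convention (0.2 small / 0.5 medium / 0.8 large): medium effect.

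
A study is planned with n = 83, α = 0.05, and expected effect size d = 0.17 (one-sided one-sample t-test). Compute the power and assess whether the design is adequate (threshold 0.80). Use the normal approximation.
Power ≈ 0.46; the study is underpowered (power < 0.80)

Power calculation (one-sample t-test, normal approximation):
z_β = d · √n - z_α
z_β = 0.17 · √83 - 1.645
z_β = 0.17 · 9.110 - 1.645
z_β = -0.096

Power = Φ(z_β) = Φ(-0.096) ≈ 0.462

Effect size d = 0.17 is very small by Cohen's convention (0.2/0.5/0.8).

Threshold: power ≥ 0.80 is conventionally adequate.
Power ≈ 0.46 → the study is underpowered (power < 0.80).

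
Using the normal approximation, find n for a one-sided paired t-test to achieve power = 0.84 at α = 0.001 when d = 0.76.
n = 29 pairs

Sample size formula (paired t-test, normal approximation):
n = ((z_α + z_β) / d)²

z_α = 3.090 (for α = 0.001, one-sided)
z_β = 0.994 (for power = 0.84)
d = 0.76

n = ((3.090 + 0.994) / 0.76)²
n = (5.374)²
n ≈ 28.88
Round up to the next whole number: n = 29 pairs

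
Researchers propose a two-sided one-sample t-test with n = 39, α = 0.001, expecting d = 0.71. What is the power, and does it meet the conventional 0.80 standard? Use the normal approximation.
Power ≈ 0.87; the study is adequately powered (power ≥ 0.80)

Power calculation (one-sample t-test, normal approximation):
z_β = d · √n - z_{α/2}
z_β = 0.71 · √39 - 3.291
z_β = 0.71 · 6.245 - 3.291
z_β = 1.143

Power = Φ(z_β) = Φ(1.143) ≈ 0.874

Effect size d = 0.71 is medium by Cohen's convention (0.2/0.5/0.8).

Threshold: power ≥ 0.80 is conventionally adequate.
Power ≈ 0.87 → the study is adequately powered (power ≥ 0.80).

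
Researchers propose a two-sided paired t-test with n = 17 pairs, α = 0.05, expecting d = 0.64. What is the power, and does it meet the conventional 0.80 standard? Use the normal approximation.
Power ≈ 0.75; the study is underpowered (power < 0.80)

Power calculation (paired t-test, normal approximation):
z_β = d · √n - z_{α/2}
z_β = 0.64 · √17 - 1.960
z_β = 0.64 · 4.123 - 1.960
z_β = 0.679

Power = Φ(z_β) = Φ(0.679) ≈ 0.751

Effect size d = 0.64 is medium by Cohen's convention (0.2/0.5/0.8).

Threshold: power ≥ 0.80 is conventionally adequate.
Power ≈ 0.75 → the study is underpowered (power < 0.80).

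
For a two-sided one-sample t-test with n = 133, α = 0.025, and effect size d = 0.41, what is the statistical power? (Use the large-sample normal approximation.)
Power ≈ 0.99

Power calculation (one-sample t-test, normal approximation):
z_β = d · √n - z_{α/2}
z_β = 0.41 · √133 - 2.241
z_β = 0.41 · 11.533 - 2.241
z_β = 2.487

Power = Φ(z_β) = Φ(2.487) ≈ 0.994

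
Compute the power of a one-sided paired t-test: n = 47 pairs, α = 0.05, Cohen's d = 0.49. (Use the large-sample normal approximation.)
Power ≈ 0.96

Power calculation (paired t-test, normal approximation):
z_β = d · √n - z_α
z_β = 0.49 · √47 - 1.645
z_β = 0.49 · 6.856 - 1.645
z_β = 1.714

Power = Φ(z_β) = Φ(1.714) ≈ 0.957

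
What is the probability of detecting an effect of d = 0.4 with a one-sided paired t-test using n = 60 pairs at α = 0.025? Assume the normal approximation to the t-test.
Power ≈ 0.87

Power calculation (paired t-test, normal approximation):
z_β = d · √n - z_α
z_β = 0.4 · √60 - 1.960
z_β = 0.4 · 7.746 - 1.960
z_β = 1.138

Power = Φ(z_β) = Φ(1.138) ≈ 0.873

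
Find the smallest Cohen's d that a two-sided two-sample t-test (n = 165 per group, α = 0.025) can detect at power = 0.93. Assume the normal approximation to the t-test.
d ≈ 0.41

Minimum detectable effect (two-sample t-test, normal approximation):
d = (z_{α/2} + z_β) / √(n/2)
d = (2.241 + 1.476) / √(165/2)
d = 3.717 / 9.083
d ≈ 0.41

By Cohen's convention (0.2 small / 0.5 medium / 0.8 large): small effect.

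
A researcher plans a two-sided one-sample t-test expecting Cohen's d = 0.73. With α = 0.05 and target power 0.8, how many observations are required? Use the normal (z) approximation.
n = 15

Sample size formula (one-sample t-test, normal approximation):
n = ((z_{α/2} + z_β) / d)²

z_{α/2} = 1.960 (for α = 0.05, two-sided)
z_β = 0.842 (for power = 0.8)
d = 0.73

n = ((1.960 + 0.842) / 0.73)²
n = (3.838)²
n ≈ 14.73
Round up to the next whole number: n = 15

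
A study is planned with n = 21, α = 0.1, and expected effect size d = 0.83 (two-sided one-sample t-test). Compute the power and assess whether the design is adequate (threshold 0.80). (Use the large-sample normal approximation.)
Power ≈ 0.98; the study is adequately powered (power ≥ 0.80)

Power calculation (one-sample t-test, normal approximation):
z_β = d · √n - z_{α/2}
z_β = 0.83 · √21 - 1.645
z_β = 0.83 · 4.583 - 1.645
z_β = 2.159

Power = Φ(z_β) = Φ(2.159) ≈ 0.985

Effect size d = 0.83 is large by Cohen's convention (0.2/0.5/0.8).

Threshold: power ≥ 0.80 is conventionally adequate.
Power ≈ 0.98 → the study is adequately powered (power ≥ 0.80).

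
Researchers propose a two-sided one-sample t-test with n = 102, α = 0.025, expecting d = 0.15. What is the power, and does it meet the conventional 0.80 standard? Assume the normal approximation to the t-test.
Power ≈ 0.23; the study is underpowered (power < 0.80)

Power calculation (one-sample t-test, normal approximation):
z_β = d · √n - z_{α/2}
z_β = 0.15 · √102 - 2.241
z_β = 0.15 · 10.100 - 2.241
z_β = -0.726

Power = Φ(z_β) = Φ(-0.726) ≈ 0.234

Effect size d = 0.15 is very small by Cohen's convention (0.2/0.5/0.8).

Threshold: power ≥ 0.80 is conventionally adequate.
Power ≈ 0.23 → the study is underpowered (power < 0.80).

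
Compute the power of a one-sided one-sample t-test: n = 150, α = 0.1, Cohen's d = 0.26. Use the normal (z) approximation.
Power ≈ 0.97

Power calculation (one-sample t-test, normal approximation):
z_β = d · √n - z_α
z_β = 0.26 · √150 - 1.282
z_β = 0.26 · 12.247 - 1.282
z_β = 1.903

Power = Φ(z_β) = Φ(1.903) ≈ 0.971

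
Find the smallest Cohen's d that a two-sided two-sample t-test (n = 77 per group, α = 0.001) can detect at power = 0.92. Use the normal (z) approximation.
d ≈ 0.76

Minimum detectable effect (two-sample t-test, normal approximation):
d = (z_{α/2} + z_β) / √(n/2)
d = (3.291 + 1.405) / √(77/2)
d = 4.696 / 6.205
d ≈ 0.76

By Cohen's convention (0.2 small / 0.5 medium / 0.8 large): medium effect.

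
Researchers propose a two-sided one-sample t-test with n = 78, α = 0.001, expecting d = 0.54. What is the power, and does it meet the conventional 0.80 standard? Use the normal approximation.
Power ≈ 0.93; the study is adequately powered (power ≥ 0.80)

Power calculation (one-sample t-test, normal approximation):
z_β = d · √n - z_{α/2}
z_β = 0.54 · √78 - 3.291
z_β = 0.54 · 8.832 - 3.291
z_β = 1.479

Power = Φ(z_β) = Φ(1.479) ≈ 0.930

Effect size d = 0.54 is medium by Cohen's convention (0.2/0.5/0.8).

Threshold: power ≥ 0.80 is conventionally adequate.
Power ≈ 0.93 → the study is adequately powered (power ≥ 0.80).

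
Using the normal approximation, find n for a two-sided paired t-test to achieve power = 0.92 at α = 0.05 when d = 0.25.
n = 182 pairs

Sample size formula (paired t-test, normal approximation):
n = ((z_{α/2} + z_β) / d)²

z_{α/2} = 1.960 (for α = 0.05, two-sided)
z_β = 1.405 (for power = 0.92)
d = 0.25

n = ((1.960 + 1.405) / 0.25)²
n = (13.460)²
n ≈ 181.17
Round up to the next whole number: n = 182 pairs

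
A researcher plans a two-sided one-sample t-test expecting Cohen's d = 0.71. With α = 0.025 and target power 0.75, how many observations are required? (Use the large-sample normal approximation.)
n = 17

Sample size formula (one-sample t-test, normal approximation):
n = ((z_{α/2} + z_β) / d)²

z_{α/2} = 2.241 (for α = 0.025, two-sided)
z_β = 0.674 (for power = 0.75)
d = 0.71

n = ((2.241 + 0.674) / 0.71)²
n = (4.106)²
n ≈ 16.86
Round up to the next whole number: n = 17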